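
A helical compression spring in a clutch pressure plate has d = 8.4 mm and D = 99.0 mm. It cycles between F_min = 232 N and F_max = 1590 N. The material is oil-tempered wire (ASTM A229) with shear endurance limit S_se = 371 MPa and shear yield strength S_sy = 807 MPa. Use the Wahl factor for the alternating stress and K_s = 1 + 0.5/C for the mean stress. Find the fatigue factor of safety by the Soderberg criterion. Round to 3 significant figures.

C = D/d = 99.0/8.4 = 11.7857; K_W = (4C−1)/(4C−4)+0.615/C = 1.1217; K_s = 1+0.5/C = 1.0424
F_a = (F_max−F_min)/2 = 679 N; F_m = (F_max+F_min)/2 = 911 N
τ_a = K_W·8F_aD/(πd³) = 1.1217 × 288.81 = 323.96 MPa
τ_m = K_s·8F_mD/(πd³) = 1.0424 × 387.49 = 403.92 MPa
Soderberg: 1/n_f = τ_a/S_se + τ_m/S_sy = 323.96/371 + 403.92/807 = 0.87321 + 0.50053 = 1.3737
n_f = 1/1.3737 = 0.7279

0.728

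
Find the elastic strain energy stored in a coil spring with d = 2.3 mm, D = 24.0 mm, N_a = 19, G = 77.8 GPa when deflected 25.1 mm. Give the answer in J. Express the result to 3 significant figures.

0.326 J

k = Gd⁴/(8D³N_a) = (77.8×10³)(2.3⁴)/(8·24.0³·19) = 1.0361 N/mm
U = ½kδ² = 0.5 × 1.0361 × 25.1² = 326.39 N·mm = 0.32639 J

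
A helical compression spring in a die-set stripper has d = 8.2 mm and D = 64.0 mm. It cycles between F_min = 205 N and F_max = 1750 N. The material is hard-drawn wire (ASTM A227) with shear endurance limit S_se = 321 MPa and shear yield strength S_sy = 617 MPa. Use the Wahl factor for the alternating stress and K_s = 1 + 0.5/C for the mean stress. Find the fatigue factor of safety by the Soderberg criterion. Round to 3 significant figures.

C = D/d = 64.0/8.2 = 7.8049; K_W = (4C−1)/(4C−4)+0.615/C = 1.1890; K_s = 1+0.5/C = 1.0641
F_a = (F_max−F_min)/2 = 772.5 N; F_m = (F_max+F_min)/2 = 977.5 N
τ_a = K_W·8F_aD/(πd³) = 1.1890 × 228.34 = 271.5 MPa
τ_m = K_s·8F_mD/(πd³) = 1.0641 × 288.93 = 307.44 MPa
Soderberg: 1/n_f = τ_a/S_se + τ_m/S_sy = 271.5/321 + 307.44/617 = 0.84578 + 0.49828 = 1.3441
n_f = 1/1.3441 = 0.744

0.744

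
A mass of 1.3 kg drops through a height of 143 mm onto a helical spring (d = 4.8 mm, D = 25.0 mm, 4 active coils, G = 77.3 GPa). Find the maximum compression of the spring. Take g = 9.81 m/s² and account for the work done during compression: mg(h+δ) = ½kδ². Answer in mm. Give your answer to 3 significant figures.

k = Gd⁴/(8D³N_a) = (77.3×10³)(4.8⁴)/(8·25.0³·4) = 82.068 N/mm
W = mg = 1.3 × 9.81 = 12.753 N
½kδ² − Wδ − Wh = 0 → δ = (W + √(W² + 2kWh))/k
δ = (12.753 + √(162.64 + 299332))/82.068 = (12.753 + 547.26)/82.068 = 6.8238 mm

6.82 mm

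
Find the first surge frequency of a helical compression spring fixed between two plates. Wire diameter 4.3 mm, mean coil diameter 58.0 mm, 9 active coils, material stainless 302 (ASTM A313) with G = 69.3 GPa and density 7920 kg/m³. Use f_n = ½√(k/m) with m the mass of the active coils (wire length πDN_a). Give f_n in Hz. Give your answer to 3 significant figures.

k = Gd⁴/(8D³N_a) = (69.3×10³)(4.3⁴)/(8·58.0³·9) = 1.6865 N/mm = 1686.5 N/m
Wire length L = πDN_a = π·58.0·9 = 1639.9 mm
m = ρ·(πd²/4)·L = 7920 × 14.522×10⁻⁶ m² × 1.6399 m = 0.18861 kg
f_n = ½√(k/m) = 0.5·√(1686.5/0.18861) = 0.5·√(8941.7) = 47.28 Hz

47.3 Hz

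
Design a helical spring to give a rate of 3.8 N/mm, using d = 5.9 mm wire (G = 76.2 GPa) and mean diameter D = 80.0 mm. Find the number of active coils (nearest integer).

N_a = Gd⁴/(8D³k) = (76.2×10³ × 5.9⁴)/(8 × 80.0³ × 3.8)
    = 9.23343e+07 / 1.55648e+07 = 5.932 → 6 coils

6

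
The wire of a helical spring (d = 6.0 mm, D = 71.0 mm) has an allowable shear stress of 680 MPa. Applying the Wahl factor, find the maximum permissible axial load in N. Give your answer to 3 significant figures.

725 N

C = D/d = 71.0/6.0 = 11.8333
K_W = (4C−1)/(4C−4) + 0.615/C = 46.333/43.333 + 0.0520 = 1.1212
τ_max = K·8FD/(πd³) → F_max = τ_allow·πd³/(8DK)
F_max = 680·π·6.0³/(8·71.0·1.1212) = 4.6144e+05/636.84 = 724.57 N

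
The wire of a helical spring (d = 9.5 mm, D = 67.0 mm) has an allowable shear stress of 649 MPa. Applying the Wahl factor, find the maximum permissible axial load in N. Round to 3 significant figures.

2690 N

C = D/d = 67.0/9.5 = 7.0526
K_W = (4C−1)/(4C−4) + 0.615/C = 27.211/24.211 + 0.0872 = 1.2111
τ_max = K·8FD/(πd³) → F_max = τ_allow·πd³/(8DK)
F_max = 649·π·9.5³/(8·67.0·1.2111) = 1.7481e+06/649.16 = 2692.9 N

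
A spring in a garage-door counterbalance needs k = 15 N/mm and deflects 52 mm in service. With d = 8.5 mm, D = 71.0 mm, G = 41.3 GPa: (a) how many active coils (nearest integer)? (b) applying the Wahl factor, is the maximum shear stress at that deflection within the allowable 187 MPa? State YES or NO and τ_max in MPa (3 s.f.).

N_a = Gd⁴/(8D³k) = (41.3×10³)(8.5⁴)/(8·71.0³·15) = 5.02 → N_a = 5
Actual rate k = Gd⁴/(8D³·5) = 15.059 N/mm
Working load F = kδ = 15.059·52 = 783.06 N
C = 71.0/8.5 = 8.3529; K_W = (4C−1)/(4C−4)+0.615/C = 1.1756
τ_max = K_W·8FD/(πd³) = 1.1756·230.53 = 271.02 MPa
τ_max > 187 MPa → exceeds allowable

(a) 5 coils; (b) NO, τ_max = 271 MPa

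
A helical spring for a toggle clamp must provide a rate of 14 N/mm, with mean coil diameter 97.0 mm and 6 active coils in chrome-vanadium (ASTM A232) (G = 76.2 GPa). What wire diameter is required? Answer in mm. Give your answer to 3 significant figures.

d = (8D³N_a·k / G)^(1/4) = (8·97.0³·6·14 / (76.2×10³))^0.25
  = (8048.8)^0.25 = 9.4718 mm

9.47 mm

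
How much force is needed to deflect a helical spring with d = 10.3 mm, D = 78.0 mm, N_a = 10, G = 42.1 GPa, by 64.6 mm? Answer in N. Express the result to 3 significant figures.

806 N

k = Gd⁴/(8D³N_a) = (42.1×10³)(10.3⁴)/(8·78.0³·10) = 12.481 N/mm
F = k·δ = 12.481 × 64.6 = 806.29 N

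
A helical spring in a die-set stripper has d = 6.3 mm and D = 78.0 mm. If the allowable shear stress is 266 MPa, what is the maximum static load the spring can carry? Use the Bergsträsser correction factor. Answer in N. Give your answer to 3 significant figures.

C = D/d = 78.0/6.3 = 12.3810
K_B = (4C+2)/(4C−3) = 51.524/46.524 = 1.1075
τ_max = K·8FD/(πd³) → F_max = τ_allow·πd³/(8DK)
F_max = 266·π·6.3³/(8·78.0·1.1075) = 2.0896e+05/691.06 = 302.37 N

302 N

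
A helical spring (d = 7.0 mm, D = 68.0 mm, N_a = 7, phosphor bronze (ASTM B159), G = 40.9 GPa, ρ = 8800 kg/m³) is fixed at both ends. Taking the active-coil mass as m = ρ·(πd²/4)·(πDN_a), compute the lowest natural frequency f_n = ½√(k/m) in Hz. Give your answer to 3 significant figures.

k = Gd⁴/(8D³N_a) = (40.9×10³)(7.0⁴)/(8·68.0³·7) = 5.577 N/mm = 5577 N/m
Wire length L = πDN_a = π·68.0·7 = 1495.4 mm
m = ρ·(πd²/4)·L = 8800 × 38.485×10⁻⁶ m² × 1.4954 m = 0.50644 kg
f_n = ½√(k/m) = 0.5·√(5577/0.50644) = 0.5·√(11012) = 52.47 Hz

52.5 Hz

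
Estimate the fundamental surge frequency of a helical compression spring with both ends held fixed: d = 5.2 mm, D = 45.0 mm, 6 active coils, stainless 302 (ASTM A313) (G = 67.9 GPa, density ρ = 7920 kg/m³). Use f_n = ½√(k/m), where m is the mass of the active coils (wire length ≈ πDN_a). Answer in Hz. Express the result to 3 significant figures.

141 Hz

k = Gd⁴/(8D³N_a) = (67.9×10³)(5.2⁴)/(8·45.0³·6) = 11.35 N/mm = 11350 N/m
Wire length L = πDN_a = π·45.0·6 = 848.23 mm
m = ρ·(πd²/4)·L = 7920 × 21.237×10⁻⁶ m² × 0.84823 m = 0.14267 kg
f_n = ½√(k/m) = 0.5·√(11350/0.14267) = 0.5·√(79555) = 141.03 Hz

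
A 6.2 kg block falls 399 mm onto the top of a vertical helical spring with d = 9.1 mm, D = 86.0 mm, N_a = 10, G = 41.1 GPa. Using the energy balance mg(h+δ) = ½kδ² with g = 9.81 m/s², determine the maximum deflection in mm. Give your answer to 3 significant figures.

k = Gd⁴/(8D³N_a) = (41.1×10³)(9.1⁴)/(8·86.0³·10) = 5.5389 N/mm
W = mg = 6.2 × 9.81 = 60.822 N
½kδ² − Wδ − Wh = 0 → δ = (W + √(W² + 2kWh))/k
δ = (60.822 + √(3699.3 + 268835))/5.5389 = (60.822 + 522.05)/5.5389 = 105.23 mm

105 mm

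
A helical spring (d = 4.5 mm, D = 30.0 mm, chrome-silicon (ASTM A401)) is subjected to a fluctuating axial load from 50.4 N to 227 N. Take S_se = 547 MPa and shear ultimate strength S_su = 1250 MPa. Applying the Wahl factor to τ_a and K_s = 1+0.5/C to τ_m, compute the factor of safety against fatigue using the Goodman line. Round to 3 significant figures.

3.76

C = D/d = 30.0/4.5 = 6.6667; K_W = (4C−1)/(4C−4)+0.615/C = 1.2246; K_s = 1+0.5/C = 1.0750
F_a = (F_max−F_min)/2 = 88.3 N; F_m = (F_max+F_min)/2 = 138.7 N
τ_a = K_W·8F_aD/(πd³) = 1.2246 × 74.026 = 90.653 MPa
τ_m = K_s·8F_mD/(πd³) = 1.0750 × 116.28 = 125 MPa
Goodman: 1/n_f = τ_a/S_se + τ_m/S_su = 90.653/547 + 125/1250 = 0.16573 + 0.10000 = 0.26573
n_f = 1/0.26573 = 3.763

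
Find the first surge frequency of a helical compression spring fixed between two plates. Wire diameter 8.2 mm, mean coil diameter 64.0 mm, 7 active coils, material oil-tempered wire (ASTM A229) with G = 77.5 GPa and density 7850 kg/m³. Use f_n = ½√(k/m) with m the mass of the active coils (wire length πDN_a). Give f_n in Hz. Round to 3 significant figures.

101 Hz

k = Gd⁴/(8D³N_a) = (77.5×10³)(8.2⁴)/(8·64.0³·7) = 23.869 N/mm = 23869 N/m
Wire length L = πDN_a = π·64.0·7 = 1407.4 mm
m = ρ·(πd²/4)·L = 7850 × 52.81×10⁻⁶ m² × 1.4074 m = 0.58347 kg
f_n = ½√(k/m) = 0.5·√(23869/0.58347) = 0.5·√(40909) = 101.13 Hz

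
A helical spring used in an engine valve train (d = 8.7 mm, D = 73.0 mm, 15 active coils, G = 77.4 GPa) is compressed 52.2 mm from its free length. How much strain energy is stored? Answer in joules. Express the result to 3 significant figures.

k = Gd⁴/(8D³N_a) = (77.4×10³)(8.7⁴)/(8·73.0³·15) = 9.4988 N/mm
U = ½kδ² = 0.5 × 9.4988 × 52.2² = 12941 N·mm = 12.941 J

12.9 J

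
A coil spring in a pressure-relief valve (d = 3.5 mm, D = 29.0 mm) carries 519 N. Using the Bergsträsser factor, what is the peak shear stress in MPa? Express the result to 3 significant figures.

1040 MPa

Spring index C = D/d = 29.0/3.5 = 8.2857
K_B = (4C+2)/(4C−3) = 35.143/30.143 = 1.1659
τ₀ = 8FD/(πd³) = 8·519·29.0/(π·3.5³) = 120408/134.7 = 893.93 MPa
τ_max = K·τ₀ = 1.1659 × 893.93 = 1042.2 MPa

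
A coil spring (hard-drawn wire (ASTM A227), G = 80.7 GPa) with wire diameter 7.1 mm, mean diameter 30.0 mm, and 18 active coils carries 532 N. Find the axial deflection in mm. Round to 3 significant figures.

10.1 mm

k = Gd⁴/(8D³N_a) = (80.7×10³)(7.1⁴)/(8·30.0³·18) = 52.745 N/mm
δ = F/k = 532 / 52.745 = 10.086 mm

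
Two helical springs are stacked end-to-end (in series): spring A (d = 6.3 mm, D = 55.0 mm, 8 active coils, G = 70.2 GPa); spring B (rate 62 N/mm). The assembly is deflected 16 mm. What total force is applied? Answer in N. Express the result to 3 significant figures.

142 N

k_A = Gd⁴/(8D³N_a) = (70.2×10³)(6.3⁴)/(8·55.0³·8) = 10.386 N/mm
Series: 1/k_eq = 1/10.386 + 1/62 = 0.11242; k_eq = 8.8955 N/mm
F = k_eq·δ = 8.8955·16 = 142.33 N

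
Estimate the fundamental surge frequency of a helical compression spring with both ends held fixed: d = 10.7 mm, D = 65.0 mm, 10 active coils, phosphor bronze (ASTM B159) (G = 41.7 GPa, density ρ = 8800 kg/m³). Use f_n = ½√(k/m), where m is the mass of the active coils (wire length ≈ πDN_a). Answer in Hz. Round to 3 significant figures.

62.0 Hz

k = Gd⁴/(8D³N_a) = (41.7×10³)(10.7⁴)/(8·65.0³·10) = 24.879 N/mm = 24879 N/m
Wire length L = πDN_a = π·65.0·10 = 2042 mm
m = ρ·(πd²/4)·L = 8800 × 89.92×10⁻⁶ m² × 2.042 m = 1.6159 kg
f_n = ½√(k/m) = 0.5·√(24879/1.6159) = 0.5·√(15397) = 62.042 Hz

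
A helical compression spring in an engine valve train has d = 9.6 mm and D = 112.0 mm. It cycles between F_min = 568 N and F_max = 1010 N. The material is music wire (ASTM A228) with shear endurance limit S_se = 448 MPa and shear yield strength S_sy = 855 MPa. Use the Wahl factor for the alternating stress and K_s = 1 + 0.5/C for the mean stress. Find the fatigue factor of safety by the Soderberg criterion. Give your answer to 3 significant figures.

2.05

C = D/d = 112.0/9.6 = 11.6667; K_W = (4C−1)/(4C−4)+0.615/C = 1.1230; K_s = 1+0.5/C = 1.0429
F_a = (F_max−F_min)/2 = 221 N; F_m = (F_max+F_min)/2 = 789 N
τ_a = K_W·8F_aD/(πd³) = 1.1230 × 71.242 = 80.007 MPa
τ_m = K_s·8F_mD/(πd³) = 1.0429 × 254.34 = 265.24 MPa
Soderberg: 1/n_f = τ_a/S_se + τ_m/S_sy = 80.007/448 + 265.24/855 = 0.17859 + 0.31023 = 0.48881
n_f = 1/0.48881 = 2.046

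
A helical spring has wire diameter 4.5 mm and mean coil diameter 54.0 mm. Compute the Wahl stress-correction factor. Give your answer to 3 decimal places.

1.119

C = D/d = 54.0/4.5 = 12.0000
K_W = (4C−1)/(4C−4) + 0.615/C = 47.000/44.000 + 0.0512 = 1.1194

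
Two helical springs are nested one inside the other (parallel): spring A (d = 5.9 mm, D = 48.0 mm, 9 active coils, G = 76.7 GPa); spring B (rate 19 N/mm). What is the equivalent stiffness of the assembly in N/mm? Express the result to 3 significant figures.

k_A = Gd⁴/(8D³N_a) = (76.7×10³)(5.9⁴)/(8·48.0³·9) = 11.672 N/mm
Parallel: k_eq = 11.672 + 19 = 30.672 N/mm

30.7 N/mm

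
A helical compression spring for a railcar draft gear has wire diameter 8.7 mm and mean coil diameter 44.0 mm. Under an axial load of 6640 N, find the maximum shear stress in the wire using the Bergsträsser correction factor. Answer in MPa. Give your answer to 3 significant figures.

1460 MPa

Spring index C = D/d = 44.0/8.7 = 5.0575
K_B = (4C+2)/(4C−3) = 22.230/17.230 = 1.2902
τ₀ = 8FD/(πd³) = 8·6640·44.0/(π·8.7³) = 2.33728e+06/2068.7 = 1129.8 MPa
τ_max = K·τ₀ = 1.2902 × 1129.8 = 1457.7 MPa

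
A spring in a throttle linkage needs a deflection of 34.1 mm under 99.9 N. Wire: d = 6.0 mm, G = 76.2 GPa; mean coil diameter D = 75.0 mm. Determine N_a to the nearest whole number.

10

Required rate k = F/δ = 99.9/34.1 = 2.9296 N/mm
N_a = Gd⁴/(8D³k) = (76.2×10³ × 6.0⁴)/(8 × 75.0³ × 2.9296)
    = 9.87552e+07 / 9.88746e+06 = 9.988 → 10 coils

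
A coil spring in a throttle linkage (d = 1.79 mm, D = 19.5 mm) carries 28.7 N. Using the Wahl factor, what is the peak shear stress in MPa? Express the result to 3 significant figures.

Spring index C = D/d = 19.5/1.79 = 10.8939
K_W = (4C−1)/(4C−4) + 0.615/C = 42.575/39.575 + 0.0565 = 1.1323
τ₀ = 8FD/(πd³) = 8·28.7·19.5/(π·1.79³) = 4477.2/18.018 = 248.48 MPa
τ_max = K·τ₀ = 1.1323 × 248.48 = 281.35 MPa

281 MPa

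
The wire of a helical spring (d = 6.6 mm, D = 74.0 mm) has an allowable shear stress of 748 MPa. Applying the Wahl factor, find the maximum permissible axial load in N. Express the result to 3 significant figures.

1010 N

C = D/d = 74.0/6.6 = 11.2121
K_W = (4C−1)/(4C−4) + 0.615/C = 43.848/40.848 + 0.0549 = 1.1283
τ_max = K·8FD/(πd³) → F_max = τ_allow·πd³/(8DK)
F_max = 748·π·6.6³/(8·74.0·1.1283) = 6.7559e+05/667.95 = 1011.4 N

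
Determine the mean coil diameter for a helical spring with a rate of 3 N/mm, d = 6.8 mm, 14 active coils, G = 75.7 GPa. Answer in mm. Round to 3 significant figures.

D = (Gd⁴/(8N_a·k))^(1/3) = (75.7×10³·6.8⁴/(8·14·3))^(1/3)
  = (481717)^(1/3) = 78.3906 mm

78.4 mm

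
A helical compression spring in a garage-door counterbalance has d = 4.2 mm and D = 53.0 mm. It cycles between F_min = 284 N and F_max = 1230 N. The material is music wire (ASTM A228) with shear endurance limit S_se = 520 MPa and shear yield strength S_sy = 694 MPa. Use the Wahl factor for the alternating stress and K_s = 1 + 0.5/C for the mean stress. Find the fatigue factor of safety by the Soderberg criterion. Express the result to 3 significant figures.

C = D/d = 53.0/4.2 = 12.6190; K_W = (4C−1)/(4C−4)+0.615/C = 1.1133; K_s = 1+0.5/C = 1.0396
F_a = (F_max−F_min)/2 = 473 N; F_m = (F_max+F_min)/2 = 757 N
τ_a = K_W·8F_aD/(πd³) = 1.1133 × 861.65 = 959.26 MPa
τ_m = K_s·8F_mD/(πd³) = 1.0396 × 1379 = 1433.6 MPa
Soderberg: 1/n_f = τ_a/S_se + τ_m/S_sy = 959.26/520 + 1433.6/694 = 1.84473 + 2.06576 = 3.9105
n_f = 1/3.9105 = 0.2557

0.256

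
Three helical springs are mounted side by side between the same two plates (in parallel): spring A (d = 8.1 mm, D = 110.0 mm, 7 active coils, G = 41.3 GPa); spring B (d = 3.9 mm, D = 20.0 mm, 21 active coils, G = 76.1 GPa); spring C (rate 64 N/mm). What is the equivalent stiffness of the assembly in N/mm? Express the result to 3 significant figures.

79.5 N/mm

k_A = Gd⁴/(8D³N_a) = (41.3×10³)(8.1⁴)/(8·110.0³·7) = 2.3852 N/mm
k_B = Gd⁴/(8D³N_a) = (76.1×10³)(3.9⁴)/(8·20.0³·21) = 13.099 N/mm
Parallel: k_eq = 2.3852 + 13.099 + 64 = 79.484 N/mm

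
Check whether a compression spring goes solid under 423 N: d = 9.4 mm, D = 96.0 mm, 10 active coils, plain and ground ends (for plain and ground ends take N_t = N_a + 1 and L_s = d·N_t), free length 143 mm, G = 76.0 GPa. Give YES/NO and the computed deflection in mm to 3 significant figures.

YES, δ = 50.5 mm

k = Gd⁴/(8D³N_a) = (76.0×10³)(9.4⁴)/(8·96.0³·10) = 8.3834 N/mm
N_t = 11; L_s = 9.4·11 = 103.4 mm; δ_solid = L₀ − L_s = 143 − 103.4 = 39.6 mm
δ = F/k = 423/8.3834 = 50.457 mm
δ ≥ δ_solid → spring goes solid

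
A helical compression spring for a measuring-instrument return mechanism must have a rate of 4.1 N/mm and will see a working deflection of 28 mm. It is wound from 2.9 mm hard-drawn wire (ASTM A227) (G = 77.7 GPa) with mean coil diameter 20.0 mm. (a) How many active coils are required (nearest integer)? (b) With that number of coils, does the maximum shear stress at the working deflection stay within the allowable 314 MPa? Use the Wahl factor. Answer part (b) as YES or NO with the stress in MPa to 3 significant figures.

(a) 21 coils; (b) YES, τ_max = 291 MPa

N_a = Gd⁴/(8D³k) = (77.7×10³)(2.9⁴)/(8·20.0³·4.1) = 20.94 → N_a = 21
Actual rate k = Gd⁴/(8D³·21) = 4.089 N/mm
Working load F = kδ = 4.089·28 = 114.49 N
C = 20.0/2.9 = 6.8966; K_W = (4C−1)/(4C−4)+0.615/C = 1.2164
τ_max = K_W·8FD/(πd³) = 1.2164·239.08 = 290.81 MPa
τ_max ≤ 314 MPa → acceptable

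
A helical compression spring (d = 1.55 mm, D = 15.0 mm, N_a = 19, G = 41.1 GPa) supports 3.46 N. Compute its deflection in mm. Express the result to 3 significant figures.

k = Gd⁴/(8D³N_a) = (41.1×10³)(1.55⁴)/(8·15.0³·19) = 0.46244 N/mm
δ = F/k = 3.46 / 0.46244 = 7.4821 mm

7.48 mm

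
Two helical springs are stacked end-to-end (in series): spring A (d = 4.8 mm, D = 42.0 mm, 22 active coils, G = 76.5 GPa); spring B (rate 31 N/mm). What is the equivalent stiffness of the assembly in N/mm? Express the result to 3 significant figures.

k_A = Gd⁴/(8D³N_a) = (76.5×10³)(4.8⁴)/(8·42.0³·22) = 3.1143 N/mm
Series: 1/k_eq = 1/3.1143 + 1/31 = 0.35335; k_eq = 2.83 N/mm

2.83 N/mm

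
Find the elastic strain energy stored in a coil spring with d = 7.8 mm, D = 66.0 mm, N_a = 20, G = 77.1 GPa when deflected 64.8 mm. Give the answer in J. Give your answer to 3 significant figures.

13.0 J

k = Gd⁴/(8D³N_a) = (77.1×10³)(7.8⁴)/(8·66.0³·20) = 6.2041 N/mm
U = ½kδ² = 0.5 × 6.2041 × 64.8² = 13026 N·mm = 13.026 J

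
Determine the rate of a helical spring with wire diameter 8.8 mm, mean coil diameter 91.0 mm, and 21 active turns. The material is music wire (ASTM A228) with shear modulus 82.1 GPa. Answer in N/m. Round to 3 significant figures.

k = Gd⁴/(8D³N_a) = (82.1×10³ × 8.8⁴) / (8 × 91.0³ × 21)
  = 4.9235e+08 / 1.266e+08 = 3.889 N/mm = 3889 N/m

3890 N/m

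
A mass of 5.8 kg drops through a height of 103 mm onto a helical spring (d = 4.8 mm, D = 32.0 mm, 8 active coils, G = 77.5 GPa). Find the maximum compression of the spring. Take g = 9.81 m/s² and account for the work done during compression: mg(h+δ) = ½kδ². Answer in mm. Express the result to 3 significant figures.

27.5 mm

k = Gd⁴/(8D³N_a) = (77.5×10³)(4.8⁴)/(8·32.0³·8) = 19.617 N/mm
W = mg = 5.8 × 9.81 = 56.898 N
½kδ² − Wδ − Wh = 0 → δ = (W + √(W² + 2kWh))/k
δ = (56.898 + √(3237.4 + 229933))/19.617 = (56.898 + 482.88)/19.617 = 27.515 mm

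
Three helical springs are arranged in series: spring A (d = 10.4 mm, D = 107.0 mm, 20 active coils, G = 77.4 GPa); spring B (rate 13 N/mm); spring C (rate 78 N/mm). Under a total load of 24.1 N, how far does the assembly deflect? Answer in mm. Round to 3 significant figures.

k_A = Gd⁴/(8D³N_a) = (77.4×10³)(10.4⁴)/(8·107.0³·20) = 4.6196 N/mm
Series: 1/k_eq = 1/4.6196 + 1/13 + 1/78 = 0.30621; k_eq = 3.2657 N/mm
δ = F/k_eq = 24.1/3.2657 = 7.3797 mm

7.38 mm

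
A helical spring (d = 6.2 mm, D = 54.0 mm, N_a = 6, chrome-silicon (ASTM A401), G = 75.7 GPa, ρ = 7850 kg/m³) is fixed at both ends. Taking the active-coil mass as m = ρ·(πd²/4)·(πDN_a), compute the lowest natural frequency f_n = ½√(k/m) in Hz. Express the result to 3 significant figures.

124 Hz

k = Gd⁴/(8D³N_a) = (75.7×10³)(6.2⁴)/(8·54.0³·6) = 14.799 N/mm = 14799 N/m
Wire length L = πDN_a = π·54.0·6 = 1017.9 mm
m = ρ·(πd²/4)·L = 7850 × 30.191×10⁻⁶ m² × 1.0179 m = 0.24123 kg
f_n = ½√(k/m) = 0.5·√(14799/0.24123) = 0.5·√(61348) = 123.84 Hz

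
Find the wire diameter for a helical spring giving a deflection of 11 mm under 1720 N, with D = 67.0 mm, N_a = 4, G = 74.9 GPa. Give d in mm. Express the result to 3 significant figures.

11.9 mm

Required rate k = F/δ = 1720/11 = 156.36 N/mm
d = (8D³N_a·k / G)^(1/4) = (8·67.0³·4·156.36 / (74.9×10³))^0.25
  = (20092)^0.25 = 11.9058 mm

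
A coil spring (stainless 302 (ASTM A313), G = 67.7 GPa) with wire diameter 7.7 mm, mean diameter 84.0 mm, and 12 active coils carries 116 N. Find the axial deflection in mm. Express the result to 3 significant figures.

27.7 mm

k = Gd⁴/(8D³N_a) = (67.7×10³)(7.7⁴)/(8·84.0³·12) = 4.1826 N/mm
δ = F/k = 116 / 4.1826 = 27.734 mm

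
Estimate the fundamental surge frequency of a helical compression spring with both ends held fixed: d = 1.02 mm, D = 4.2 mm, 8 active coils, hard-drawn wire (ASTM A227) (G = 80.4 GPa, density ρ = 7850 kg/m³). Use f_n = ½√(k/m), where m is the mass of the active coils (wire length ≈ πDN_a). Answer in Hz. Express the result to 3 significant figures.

2600 Hz

k = Gd⁴/(8D³N_a) = (80.4×10³)(1.02⁴)/(8·4.2³·8) = 18.354 N/mm = 18354 N/m
Wire length L = πDN_a = π·4.2·8 = 105.56 mm
m = ρ·(πd²/4)·L = 7850 × 0.81713×10⁻⁶ m² × 0.10556 m = 0.00067709 kg
f_n = ½√(k/m) = 0.5·√(18354/0.00067709) = 0.5·√(2.7107e+07) = 2603.2 Hz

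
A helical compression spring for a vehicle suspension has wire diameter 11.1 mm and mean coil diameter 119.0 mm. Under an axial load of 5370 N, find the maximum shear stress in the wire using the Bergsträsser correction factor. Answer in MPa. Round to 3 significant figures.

Spring index C = D/d = 119.0/11.1 = 10.7207
K_B = (4C+2)/(4C−3) = 44.883/39.883 = 1.1254
τ₀ = 8FD/(πd³) = 8·5370·119.0/(π·11.1³) = 5.11224e+06/4296.5 = 1189.9 MPa
τ_max = K·τ₀ = 1.1254 × 1189.9 = 1339 MPa

1340 MPa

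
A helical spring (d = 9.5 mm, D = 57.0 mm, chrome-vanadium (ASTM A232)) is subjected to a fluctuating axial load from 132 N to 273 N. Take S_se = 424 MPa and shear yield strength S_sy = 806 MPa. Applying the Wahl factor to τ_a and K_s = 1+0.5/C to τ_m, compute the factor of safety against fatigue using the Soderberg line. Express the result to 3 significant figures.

12.3

C = D/d = 57.0/9.5 = 6.0000; K_W = (4C−1)/(4C−4)+0.615/C = 1.2525; K_s = 1+0.5/C = 1.0833
F_a = (F_max−F_min)/2 = 70.5 N; F_m = (F_max+F_min)/2 = 202.5 N
τ_a = K_W·8F_aD/(πd³) = 1.2525 × 11.935 = 14.949 MPa
τ_m = K_s·8F_mD/(πd³) = 1.0833 × 34.282 = 37.139 MPa
Soderberg: 1/n_f = τ_a/S_se + τ_m/S_sy = 14.949/424 + 37.139/806 = 0.03526 + 0.04608 = 0.081335
n_f = 1/0.081335 = 12.29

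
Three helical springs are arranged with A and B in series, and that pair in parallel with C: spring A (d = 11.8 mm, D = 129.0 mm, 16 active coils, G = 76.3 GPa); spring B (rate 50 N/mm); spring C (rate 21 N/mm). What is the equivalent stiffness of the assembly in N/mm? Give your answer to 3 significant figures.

25.9 N/mm

k_A = Gd⁴/(8D³N_a) = (76.3×10³)(11.8⁴)/(8·129.0³·16) = 5.3836 N/mm
Springs A,B series: k_AB = 1/(1/5.3836+1/50) = 4.8603 N/mm; parallel with C: k_eq = 4.8603+21 = 25.86 N/mm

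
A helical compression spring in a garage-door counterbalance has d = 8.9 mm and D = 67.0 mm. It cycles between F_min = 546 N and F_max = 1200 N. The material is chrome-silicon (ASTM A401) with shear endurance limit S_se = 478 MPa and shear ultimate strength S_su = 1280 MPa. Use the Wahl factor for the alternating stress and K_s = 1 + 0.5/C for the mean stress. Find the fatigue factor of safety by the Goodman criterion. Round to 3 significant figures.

C = D/d = 67.0/8.9 = 7.5281; K_W = (4C−1)/(4C−4)+0.615/C = 1.1966; K_s = 1+0.5/C = 1.0664
F_a = (F_max−F_min)/2 = 327 N; F_m = (F_max+F_min)/2 = 873 N
τ_a = K_W·8F_aD/(πd³) = 1.1966 × 79.139 = 94.697 MPa
τ_m = K_s·8F_mD/(πd³) = 1.0664 × 211.28 = 225.31 MPa
Goodman: 1/n_f = τ_a/S_se + τ_m/S_su = 94.697/478 + 225.31/1280 = 0.19811 + 0.17603 = 0.37414
n_f = 1/0.37414 = 2.673

2.67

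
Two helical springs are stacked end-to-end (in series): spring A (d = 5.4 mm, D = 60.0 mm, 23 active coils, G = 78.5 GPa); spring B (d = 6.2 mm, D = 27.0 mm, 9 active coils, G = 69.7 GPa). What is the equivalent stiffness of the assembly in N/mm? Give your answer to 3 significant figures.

k_A = Gd⁴/(8D³N_a) = (78.5×10³)(5.4⁴)/(8·60.0³·23) = 1.6795 N/mm
k_B = Gd⁴/(8D³N_a) = (69.7×10³)(6.2⁴)/(8·27.0³·9) = 72.673 N/mm
Series: 1/k_eq = 1/1.6795 + 1/72.673 = 0.60918; k_eq = 1.6415 N/mm

1.64 N/mm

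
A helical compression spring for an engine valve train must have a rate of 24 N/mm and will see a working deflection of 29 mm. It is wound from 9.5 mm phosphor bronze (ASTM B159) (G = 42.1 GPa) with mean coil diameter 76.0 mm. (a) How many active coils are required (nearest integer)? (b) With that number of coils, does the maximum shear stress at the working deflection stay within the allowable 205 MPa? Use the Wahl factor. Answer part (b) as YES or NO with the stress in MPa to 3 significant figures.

(a) 4 coils; (b) YES, τ_max = 189 MPa

N_a = Gd⁴/(8D³k) = (42.1×10³)(9.5⁴)/(8·76.0³·24) = 4.069 → N_a = 4
Actual rate k = Gd⁴/(8D³·4) = 24.411 N/mm
Working load F = kδ = 24.411·29 = 707.92 N
C = 76.0/9.5 = 8.0000; K_W = (4C−1)/(4C−4)+0.615/C = 1.1840
τ_max = K_W·8FD/(πd³) = 1.1840·159.8 = 189.2 MPa
τ_max ≤ 205 MPa → acceptable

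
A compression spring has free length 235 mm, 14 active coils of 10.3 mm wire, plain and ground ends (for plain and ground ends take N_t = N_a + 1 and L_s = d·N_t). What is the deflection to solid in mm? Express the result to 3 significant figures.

N_t = 15; L_s = 10.3·15 = 154.5 mm
δ_solid = L₀ − L_s = 235 − 154.5 = 80.5 mm

80.5 mm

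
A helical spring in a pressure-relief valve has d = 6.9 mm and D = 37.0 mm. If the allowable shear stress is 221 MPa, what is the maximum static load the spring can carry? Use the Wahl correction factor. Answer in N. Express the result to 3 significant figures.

C = D/d = 37.0/6.9 = 5.3623
K_W = (4C−1)/(4C−4) + 0.615/C = 20.449/17.449 + 0.1147 = 1.2866
τ_max = K·8FD/(πd³) → F_max = τ_allow·πd³/(8DK)
F_max = 221·π·6.9³/(8·37.0·1.2866) = 2.2808e+05/380.84 = 598.89 N

599 N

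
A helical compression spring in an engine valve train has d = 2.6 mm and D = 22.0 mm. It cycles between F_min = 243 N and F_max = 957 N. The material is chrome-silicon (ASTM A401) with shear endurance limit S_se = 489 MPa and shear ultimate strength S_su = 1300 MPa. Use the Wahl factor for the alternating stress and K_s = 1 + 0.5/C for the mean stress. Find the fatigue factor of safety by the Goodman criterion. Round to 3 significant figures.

C = D/d = 22.0/2.6 = 8.4615; K_W = (4C−1)/(4C−4)+0.615/C = 1.1732; K_s = 1+0.5/C = 1.0591
F_a = (F_max−F_min)/2 = 357 N; F_m = (F_max+F_min)/2 = 600 N
τ_a = K_W·8F_aD/(πd³) = 1.1732 × 1137.9 = 1335 MPa
τ_m = K_s·8F_mD/(πd³) = 1.0591 × 1912.5 = 2025.5 MPa
Goodman: 1/n_f = τ_a/S_se + τ_m/S_su = 1335/489 + 2025.5/1300 = 2.73007 + 1.55806 = 4.2881
n_f = 1/4.2881 = 0.2332

0.233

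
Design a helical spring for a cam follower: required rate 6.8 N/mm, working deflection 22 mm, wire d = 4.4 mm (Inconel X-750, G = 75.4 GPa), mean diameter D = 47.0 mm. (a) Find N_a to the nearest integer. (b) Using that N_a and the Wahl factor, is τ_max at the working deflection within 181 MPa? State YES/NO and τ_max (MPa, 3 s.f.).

(a) 5 coils; (b) NO, τ_max = 239 MPa

N_a = Gd⁴/(8D³k) = (75.4×10³)(4.4⁴)/(8·47.0³·6.8) = 5.004 → N_a = 5
Actual rate k = Gd⁴/(8D³·5) = 6.805 N/mm
Working load F = kδ = 6.805·22 = 149.71 N
C = 47.0/4.4 = 10.6818; K_W = (4C−1)/(4C−4)+0.615/C = 1.1350
τ_max = K_W·8FD/(πd³) = 1.1350·210.34 = 238.75 MPa
τ_max > 181 MPa → exceeds allowable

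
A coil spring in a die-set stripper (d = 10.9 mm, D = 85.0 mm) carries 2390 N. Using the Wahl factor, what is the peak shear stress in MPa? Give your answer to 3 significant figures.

475 MPa

Spring index C = D/d = 85.0/10.9 = 7.7982
K_W = (4C−1)/(4C−4) + 0.615/C = 30.193/27.193 + 0.0789 = 1.1892
τ₀ = 8FD/(πd³) = 8·2390·85.0/(π·10.9³) = 1.6252e+06/4068.5 = 399.46 MPa
τ_max = K·τ₀ = 1.1892 × 399.46 = 475.04 MPa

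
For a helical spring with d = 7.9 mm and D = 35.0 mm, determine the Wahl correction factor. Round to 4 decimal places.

C = D/d = 35.0/7.9 = 4.4304
K_W = (4C−1)/(4C−4) + 0.615/C = 16.722/13.722 + 0.1388 = 1.3574

1.3574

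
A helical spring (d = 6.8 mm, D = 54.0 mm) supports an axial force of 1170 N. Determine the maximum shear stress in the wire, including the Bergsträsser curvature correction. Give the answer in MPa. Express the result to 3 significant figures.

Spring index C = D/d = 54.0/6.8 = 7.9412
K_B = (4C+2)/(4C−3) = 33.765/28.765 = 1.1738
τ₀ = 8FD/(πd³) = 8·1170·54.0/(π·6.8³) = 505440/987.82 = 511.67 MPa
τ_max = K·τ₀ = 1.1738 × 511.67 = 600.61 MPa

601 MPa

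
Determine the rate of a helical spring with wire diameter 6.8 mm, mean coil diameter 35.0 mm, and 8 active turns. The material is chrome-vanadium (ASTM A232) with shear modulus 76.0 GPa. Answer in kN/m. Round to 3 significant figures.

59.2 kN/m

k = Gd⁴/(8D³N_a) = (76.0×10³ × 6.8⁴) / (8 × 35.0³ × 8)
  = 1.62498e+08 / 2.744e+06 = 59.22 N/mm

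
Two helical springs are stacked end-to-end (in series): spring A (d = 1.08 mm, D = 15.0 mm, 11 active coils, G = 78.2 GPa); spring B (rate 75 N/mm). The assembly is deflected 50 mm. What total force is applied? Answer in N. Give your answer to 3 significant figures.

17.8 N

k_A = Gd⁴/(8D³N_a) = (78.2×10³)(1.08⁴)/(8·15.0³·11) = 0.35822 N/mm
Series: 1/k_eq = 1/0.35822 + 1/75 = 2.8049; k_eq = 0.35651 N/mm
F = k_eq·δ = 0.35651·50 = 17.826 N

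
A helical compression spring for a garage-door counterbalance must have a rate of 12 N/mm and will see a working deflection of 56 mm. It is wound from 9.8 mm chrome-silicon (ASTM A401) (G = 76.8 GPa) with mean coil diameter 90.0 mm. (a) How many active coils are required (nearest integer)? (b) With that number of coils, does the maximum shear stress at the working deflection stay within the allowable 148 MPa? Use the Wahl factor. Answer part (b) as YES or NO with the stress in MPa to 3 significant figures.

(a) 10 coils; (b) NO, τ_max = 192 MPa

N_a = Gd⁴/(8D³k) = (76.8×10³)(9.8⁴)/(8·90.0³·12) = 10.12 → N_a = 10
Actual rate k = Gd⁴/(8D³·10) = 12.146 N/mm
Working load F = kδ = 12.146·56 = 680.2 N
C = 90.0/9.8 = 9.1837; K_W = (4C−1)/(4C−4)+0.615/C = 1.1586
τ_max = K_W·8FD/(πd³) = 1.1586·165.63 = 191.9 MPa
τ_max > 148 MPa → exceeds allowable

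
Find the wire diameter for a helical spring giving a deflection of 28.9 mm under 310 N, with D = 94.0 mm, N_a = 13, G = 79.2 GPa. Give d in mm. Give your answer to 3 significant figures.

10.4 mm

Required rate k = F/δ = 310/28.9 = 10.727 N/mm
d = (8D³N_a·k / G)^(1/4) = (8·94.0³·13·10.727 / (79.2×10³))^0.25
  = (11699)^0.25 = 10.4001 mm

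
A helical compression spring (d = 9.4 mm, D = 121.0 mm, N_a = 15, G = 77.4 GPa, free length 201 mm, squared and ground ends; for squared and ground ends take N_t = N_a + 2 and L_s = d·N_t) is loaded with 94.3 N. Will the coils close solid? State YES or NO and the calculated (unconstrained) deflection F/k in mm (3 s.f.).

NO, δ = 33.2 mm

k = Gd⁴/(8D³N_a) = (77.4×10³)(9.4⁴)/(8·121.0³·15) = 2.8426 N/mm
N_t = 17; L_s = 9.4·17 = 159.8 mm; δ_solid = L₀ − L_s = 201 − 159.8 = 41.2 mm
δ = F/k = 94.3/2.8426 = 33.174 mm
δ < δ_solid → spring does not go solid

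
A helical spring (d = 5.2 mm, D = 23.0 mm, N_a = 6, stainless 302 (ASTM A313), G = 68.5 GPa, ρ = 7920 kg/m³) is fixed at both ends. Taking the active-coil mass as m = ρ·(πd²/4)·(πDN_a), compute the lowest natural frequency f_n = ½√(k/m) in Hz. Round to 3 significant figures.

k = Gd⁴/(8D³N_a) = (68.5×10³)(5.2⁴)/(8·23.0³·6) = 85.759 N/mm = 85759 N/m
Wire length L = πDN_a = π·23.0·6 = 433.54 mm
m = ρ·(πd²/4)·L = 7920 × 21.237×10⁻⁶ m² × 0.43354 m = 0.072921 kg
f_n = ½√(k/m) = 0.5·√(85759/0.072921) = 0.5·√(1.1761e+06) = 542.23 Hz

542 Hz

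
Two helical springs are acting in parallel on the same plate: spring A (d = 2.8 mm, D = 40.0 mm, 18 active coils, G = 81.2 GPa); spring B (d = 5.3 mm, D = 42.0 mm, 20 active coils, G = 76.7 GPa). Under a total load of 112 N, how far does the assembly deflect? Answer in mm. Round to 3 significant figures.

19.8 mm

k_A = Gd⁴/(8D³N_a) = (81.2×10³)(2.8⁴)/(8·40.0³·18) = 0.54156 N/mm
k_B = Gd⁴/(8D³N_a) = (76.7×10³)(5.3⁴)/(8·42.0³·20) = 5.1054 N/mm
Parallel: k_eq = 0.54156 + 5.1054 = 5.647 N/mm
δ = F/k_eq = 112/5.647 = 19.834 mm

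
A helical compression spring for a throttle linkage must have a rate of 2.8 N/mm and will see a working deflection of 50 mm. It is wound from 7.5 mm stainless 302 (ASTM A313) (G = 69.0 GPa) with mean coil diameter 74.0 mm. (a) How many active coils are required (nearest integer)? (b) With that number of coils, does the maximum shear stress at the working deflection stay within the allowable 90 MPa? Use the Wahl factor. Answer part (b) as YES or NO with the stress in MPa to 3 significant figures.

N_a = Gd⁴/(8D³k) = (69.0×10³)(7.5⁴)/(8·74.0³·2.8) = 24.05 → N_a = 24
Actual rate k = Gd⁴/(8D³·24) = 2.8061 N/mm
Working load F = kδ = 2.8061·50 = 140.3 N
C = 74.0/7.5 = 9.8667; K_W = (4C−1)/(4C−4)+0.615/C = 1.1469
τ_max = K_W·8FD/(πd³) = 1.1469·62.669 = 71.877 MPa
τ_max ≤ 90 MPa → acceptable

(a) 24 coils; (b) YES, τ_max = 71.9 MPa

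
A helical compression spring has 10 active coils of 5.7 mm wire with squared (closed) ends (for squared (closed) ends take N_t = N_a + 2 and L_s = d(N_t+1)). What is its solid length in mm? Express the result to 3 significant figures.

74.1 mm

squared (closed) ends: N_t = N_a + 2 = 10 + 2 = 12
L_s = d·(N_t+1) = 5.7 × 13 = 74.1 mm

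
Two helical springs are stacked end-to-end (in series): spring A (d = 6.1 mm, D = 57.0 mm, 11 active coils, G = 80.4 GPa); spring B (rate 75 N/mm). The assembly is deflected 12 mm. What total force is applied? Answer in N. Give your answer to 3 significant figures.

k_A = Gd⁴/(8D³N_a) = (80.4×10³)(6.1⁴)/(8·57.0³·11) = 6.8307 N/mm
Series: 1/k_eq = 1/6.8307 + 1/75 = 0.15973; k_eq = 6.2606 N/mm
F = k_eq·δ = 6.2606·12 = 75.127 N

75.1 N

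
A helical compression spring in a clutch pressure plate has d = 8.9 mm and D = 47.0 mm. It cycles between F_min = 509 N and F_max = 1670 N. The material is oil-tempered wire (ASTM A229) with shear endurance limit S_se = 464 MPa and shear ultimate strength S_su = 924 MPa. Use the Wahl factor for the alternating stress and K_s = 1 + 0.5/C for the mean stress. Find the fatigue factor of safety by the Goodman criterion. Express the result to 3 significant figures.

C = D/d = 47.0/8.9 = 5.2809; K_W = (4C−1)/(4C−4)+0.615/C = 1.2917; K_s = 1+0.5/C = 1.0947
F_a = (F_max−F_min)/2 = 580.5 N; F_m = (F_max+F_min)/2 = 1089.5 N
τ_a = K_W·8F_aD/(πd³) = 1.2917 × 98.553 = 127.3 MPa
τ_m = K_s·8F_mD/(πd³) = 1.0947 × 184.97 = 202.48 MPa
Goodman: 1/n_f = τ_a/S_se + τ_m/S_su = 127.3/464 + 202.48/924 = 0.27435 + 0.21913 = 0.49348
n_f = 1/0.49348 = 2.026

2.03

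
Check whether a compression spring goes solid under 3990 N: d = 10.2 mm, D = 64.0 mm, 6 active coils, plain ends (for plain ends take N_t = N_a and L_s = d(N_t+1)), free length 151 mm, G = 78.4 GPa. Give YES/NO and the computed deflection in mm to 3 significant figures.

k = Gd⁴/(8D³N_a) = (78.4×10³)(10.2⁴)/(8·64.0³·6) = 67.443 N/mm
N_t = 6; L_s = 10.2·7 = 71.4 mm; δ_solid = L₀ − L_s = 151 − 71.4 = 79.6 mm
δ = F/k = 3990/67.443 = 59.161 mm
δ < δ_solid → spring does not go solid

NO, δ = 59.2 mm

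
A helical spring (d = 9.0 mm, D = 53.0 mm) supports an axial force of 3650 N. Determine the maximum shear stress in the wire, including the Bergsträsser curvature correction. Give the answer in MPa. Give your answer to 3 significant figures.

840 MPa

Spring index C = D/d = 53.0/9.0 = 5.8889
K_B = (4C+2)/(4C−3) = 25.556/20.556 = 1.2432
τ₀ = 8FD/(πd³) = 8·3650·53.0/(π·9.0³) = 1.5476e+06/2290.2 = 675.74 MPa
τ_max = K·τ₀ = 1.2432 × 675.74 = 840.11 MPa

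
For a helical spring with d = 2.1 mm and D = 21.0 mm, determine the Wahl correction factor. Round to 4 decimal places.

1.1448

C = D/d = 21.0/2.1 = 10.0000
K_W = (4C−1)/(4C−4) + 0.615/C = 39.000/36.000 + 0.0615 = 1.1448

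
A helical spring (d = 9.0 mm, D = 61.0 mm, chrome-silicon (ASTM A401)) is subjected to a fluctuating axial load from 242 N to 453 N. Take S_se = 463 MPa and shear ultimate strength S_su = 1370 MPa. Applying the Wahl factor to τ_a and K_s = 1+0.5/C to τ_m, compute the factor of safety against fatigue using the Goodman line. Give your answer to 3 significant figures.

C = D/d = 61.0/9.0 = 6.7778; K_W = (4C−1)/(4C−4)+0.615/C = 1.2205; K_s = 1+0.5/C = 1.0738
F_a = (F_max−F_min)/2 = 105.5 N; F_m = (F_max+F_min)/2 = 347.5 N
τ_a = K_W·8F_aD/(πd³) = 1.2205 × 22.48 = 27.438 MPa
τ_m = K_s·8F_mD/(πd³) = 1.0738 × 74.045 = 79.508 MPa
Goodman: 1/n_f = τ_a/S_se + τ_m/S_su = 27.438/463 + 79.508/1370 = 0.05926 + 0.05803 = 0.1173
n_f = 1/0.1173 = 8.525

8.53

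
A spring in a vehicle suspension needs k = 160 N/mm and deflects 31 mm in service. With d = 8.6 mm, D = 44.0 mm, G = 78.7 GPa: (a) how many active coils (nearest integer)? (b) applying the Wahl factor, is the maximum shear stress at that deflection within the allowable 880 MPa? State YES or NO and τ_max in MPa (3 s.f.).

(a) 4 coils; (b) NO, τ_max = 1120 MPa

N_a = Gd⁴/(8D³k) = (78.7×10³)(8.6⁴)/(8·44.0³·160) = 3.948 → N_a = 4
Actual rate k = Gd⁴/(8D³·4) = 157.93 N/mm
Working load F = kδ = 157.93·31 = 4895.8 N
C = 44.0/8.6 = 5.1163; K_W = (4C−1)/(4C−4)+0.615/C = 1.3024
τ_max = K_W·8FD/(πd³) = 1.3024·862.42 = 1123.2 MPa
τ_max > 880 MPa → exceeds allowable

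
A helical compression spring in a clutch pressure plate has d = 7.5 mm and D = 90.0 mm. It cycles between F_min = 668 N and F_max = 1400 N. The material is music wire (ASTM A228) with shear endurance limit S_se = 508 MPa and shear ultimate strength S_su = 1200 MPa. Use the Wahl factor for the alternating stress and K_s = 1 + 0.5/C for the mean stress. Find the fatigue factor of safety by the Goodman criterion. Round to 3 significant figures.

C = D/d = 90.0/7.5 = 12.0000; K_W = (4C−1)/(4C−4)+0.615/C = 1.1194; K_s = 1+0.5/C = 1.0417
F_a = (F_max−F_min)/2 = 366 N; F_m = (F_max+F_min)/2 = 1034 N
τ_a = K_W·8F_aD/(πd³) = 1.1194 × 198.83 = 222.58 MPa
τ_m = K_s·8F_mD/(πd³) = 1.0417 × 561.72 = 585.12 MPa
Goodman: 1/n_f = τ_a/S_se + τ_m/S_su = 222.58/508 + 585.12/1200 = 0.43814 + 0.48760 = 0.92574
n_f = 1/0.92574 = 1.08

1.08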